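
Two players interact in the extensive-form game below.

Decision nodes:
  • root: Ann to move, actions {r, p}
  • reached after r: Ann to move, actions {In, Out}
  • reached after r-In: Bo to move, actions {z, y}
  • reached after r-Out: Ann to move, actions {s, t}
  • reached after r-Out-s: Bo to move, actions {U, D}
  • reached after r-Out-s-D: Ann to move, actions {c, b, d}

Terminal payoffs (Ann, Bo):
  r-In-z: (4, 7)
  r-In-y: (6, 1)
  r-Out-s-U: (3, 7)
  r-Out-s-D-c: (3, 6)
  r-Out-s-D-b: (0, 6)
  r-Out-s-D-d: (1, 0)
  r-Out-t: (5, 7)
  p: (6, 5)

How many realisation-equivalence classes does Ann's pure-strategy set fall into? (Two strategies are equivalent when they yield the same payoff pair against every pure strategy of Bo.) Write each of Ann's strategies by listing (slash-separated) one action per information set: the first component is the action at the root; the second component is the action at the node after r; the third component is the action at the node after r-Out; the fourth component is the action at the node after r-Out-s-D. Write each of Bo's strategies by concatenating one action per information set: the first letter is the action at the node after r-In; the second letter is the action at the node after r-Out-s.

6

Ann has 24 pure strategies: r/In/s/c, r/In/s/b, r/In/s/d, r/In/t/c, r/In/t/b, r/In/t/d, r/Out/s/c, r/Out/s/b, r/Out/s/d, r/Out/t/c, r/Out/t/b, r/Out/t/d, p/In/s/c, p/In/s/b, p/In/s/d, p/In/t/c, p/In/t/b, p/In/t/d, p/Out/s/c, p/Out/s/b, p/Out/s/d, p/Out/t/c, p/Out/t/b, p/Out/t/d. Columns: zU, zD, yU, yD.
{r/In/s/c, r/In/s/b, r/In/s/d, r/In/t/c, r/In/t/b, r/In/t/d} → row (4,7) (4,7) (6,1) (6,1)
{r/Out/s/c} → row (3,7) (3,6) (3,7) (3,6)
{r/Out/s/b} → row (3,7) (0,6) (3,7) (0,6)
{r/Out/s/d} → row (3,7) (1,0) (3,7) (1,0)
{r/Out/t/c, r/Out/t/b, r/Out/t/d} → row (5,7) (5,7) (5,7) (5,7)
{p/In/s/c, p/In/s/b, p/In/s/d, p/In/t/c, p/In/t/b, p/In/t/d, p/Out/s/c, p/Out/s/b, p/Out/s/d, p/Out/t/c, p/Out/t/b, p/Out/t/d} → row (6,5) (6,5) (6,5) (6,5)
That's 6 distinct rows out of 24 strategies.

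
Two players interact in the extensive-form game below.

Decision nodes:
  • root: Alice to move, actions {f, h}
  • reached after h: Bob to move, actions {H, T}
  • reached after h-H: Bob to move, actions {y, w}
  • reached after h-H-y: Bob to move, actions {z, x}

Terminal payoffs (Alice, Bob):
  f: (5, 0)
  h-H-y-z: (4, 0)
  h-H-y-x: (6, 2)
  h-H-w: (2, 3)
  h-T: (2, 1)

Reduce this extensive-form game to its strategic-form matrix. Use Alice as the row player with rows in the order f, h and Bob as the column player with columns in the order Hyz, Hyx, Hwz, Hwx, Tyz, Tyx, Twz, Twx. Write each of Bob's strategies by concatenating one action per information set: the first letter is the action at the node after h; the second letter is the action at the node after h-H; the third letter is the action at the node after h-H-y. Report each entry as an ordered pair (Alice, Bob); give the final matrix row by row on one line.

f: (5,0) (5,0) (5,0) (5,0) (5,0) (5,0) (5,0) (5,0) | h: (4,0) (6,2) (2,3) (2,3) (2,1) (2,1) (2,1) (2,1)

          Hyz      Hyx      Hwz      Hwx      Tyz      Tyx      Twz      Twx
   f    (5,0)    (5,0)    (5,0)    (5,0)    (5,0)    (5,0)    (5,0)    (5,0)
   h    (4,0)    (6,2)    (2,3)    (2,3)    (2,1)    (2,1)    (2,1)    (2,1)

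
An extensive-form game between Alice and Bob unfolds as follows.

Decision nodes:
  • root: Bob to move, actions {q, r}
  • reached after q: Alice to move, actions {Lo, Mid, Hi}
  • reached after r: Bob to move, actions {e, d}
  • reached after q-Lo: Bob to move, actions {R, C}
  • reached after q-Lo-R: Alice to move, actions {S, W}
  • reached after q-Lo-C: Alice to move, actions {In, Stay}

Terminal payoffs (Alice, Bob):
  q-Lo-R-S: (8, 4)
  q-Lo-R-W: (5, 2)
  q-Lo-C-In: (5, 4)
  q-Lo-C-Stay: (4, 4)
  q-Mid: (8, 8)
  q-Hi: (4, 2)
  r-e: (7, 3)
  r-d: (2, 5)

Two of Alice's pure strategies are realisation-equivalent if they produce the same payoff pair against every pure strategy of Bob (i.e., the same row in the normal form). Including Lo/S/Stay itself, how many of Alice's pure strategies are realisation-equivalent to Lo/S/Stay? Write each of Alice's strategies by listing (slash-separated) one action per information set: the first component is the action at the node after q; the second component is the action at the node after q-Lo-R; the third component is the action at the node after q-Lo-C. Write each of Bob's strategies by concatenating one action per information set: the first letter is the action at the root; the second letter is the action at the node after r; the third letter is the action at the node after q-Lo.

1

Row for Lo/S/Stay (columns qeR, qeC, qdR, qdC, reR, reC, rdR, rdC): (8,4) (4,4) (8,4) (4,4) (7,3) (7,3) (2,5) (2,5).
Every one of Alice's information sets is on the play path for some reply by Bob when Alice follows Lo/S/Stay.
Changing the action at any of them therefore changes at least one column, so only Lo/S/Stay itself gives this row.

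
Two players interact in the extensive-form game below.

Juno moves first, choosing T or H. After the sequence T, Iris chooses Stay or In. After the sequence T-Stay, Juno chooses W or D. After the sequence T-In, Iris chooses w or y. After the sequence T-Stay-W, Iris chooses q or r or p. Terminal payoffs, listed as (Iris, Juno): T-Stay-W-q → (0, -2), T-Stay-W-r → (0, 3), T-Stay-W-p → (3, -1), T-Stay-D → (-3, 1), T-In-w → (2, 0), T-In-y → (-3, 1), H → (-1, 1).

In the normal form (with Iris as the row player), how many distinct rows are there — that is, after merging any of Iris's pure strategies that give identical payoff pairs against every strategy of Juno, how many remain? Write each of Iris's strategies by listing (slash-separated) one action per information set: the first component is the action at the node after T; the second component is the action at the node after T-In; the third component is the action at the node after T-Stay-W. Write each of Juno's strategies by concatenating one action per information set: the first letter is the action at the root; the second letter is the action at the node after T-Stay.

Iris has 12 pure strategies: Stay/w/q, Stay/w/r, Stay/w/p, Stay/y/q, Stay/y/r, Stay/y/p, In/w/q, In/w/r, In/w/p, In/y/q, In/y/r, In/y/p. Columns: TW, TD, HW, HD.
{Stay/w/q, Stay/y/q} → row (0,-2) (-3,1) (-1,1) (-1,1)
{Stay/w/r, Stay/y/r} → row (0,3) (-3,1) (-1,1) (-1,1)
{Stay/w/p, Stay/y/p} → row (3,-1) (-3,1) (-1,1) (-1,1)
{In/w/q, In/w/r, In/w/p} → row (2,0) (2,0) (-1,1) (-1,1)
{In/y/q, In/y/r, In/y/p} → row (-3,1) (-3,1) (-1,1) (-1,1)
That's 5 distinct rows out of 12 strategies.

5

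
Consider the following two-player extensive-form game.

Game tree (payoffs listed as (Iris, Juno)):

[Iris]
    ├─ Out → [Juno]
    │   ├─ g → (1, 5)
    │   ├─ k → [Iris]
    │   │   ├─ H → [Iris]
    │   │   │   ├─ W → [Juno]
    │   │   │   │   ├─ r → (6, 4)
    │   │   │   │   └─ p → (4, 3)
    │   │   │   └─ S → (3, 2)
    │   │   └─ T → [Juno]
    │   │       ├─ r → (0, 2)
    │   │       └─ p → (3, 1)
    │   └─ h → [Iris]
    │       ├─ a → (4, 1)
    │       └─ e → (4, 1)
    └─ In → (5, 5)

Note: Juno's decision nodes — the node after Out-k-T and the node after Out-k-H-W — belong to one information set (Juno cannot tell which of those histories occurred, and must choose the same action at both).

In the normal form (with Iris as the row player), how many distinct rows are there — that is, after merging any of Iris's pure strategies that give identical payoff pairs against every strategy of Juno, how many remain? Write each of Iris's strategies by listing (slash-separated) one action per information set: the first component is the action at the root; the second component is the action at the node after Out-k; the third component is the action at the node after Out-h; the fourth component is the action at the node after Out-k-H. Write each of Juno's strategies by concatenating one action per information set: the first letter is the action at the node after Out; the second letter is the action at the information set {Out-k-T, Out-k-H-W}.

4

Iris has 16 pure strategies: Out/H/a/W, Out/H/a/S, Out/H/e/W, Out/H/e/S, Out/T/a/W, Out/T/a/S, Out/T/e/W, Out/T/e/S, In/H/a/W, In/H/a/S, In/H/e/W, In/H/e/S, In/T/a/W, In/T/a/S, In/T/e/W, In/T/e/S. Columns: gr, gp, kr, kp, hr, hp.
{Out/H/a/W, Out/H/e/W} → row (1,5) (1,5) (6,4) (4,3) (4,1) (4,1)
{Out/H/a/S, Out/H/e/S} → row (1,5) (1,5) (3,2) (3,2) (4,1) (4,1)
{Out/T/a/W, Out/T/a/S, Out/T/e/W, Out/T/e/S} → row (1,5) (1,5) (0,2) (3,1) (4,1) (4,1)
{In/H/a/W, In/H/a/S, In/H/e/W, In/H/e/S, In/T/a/W, In/T/a/S, In/T/e/W, In/T/e/S} → row (5,5) (5,5) (5,5) (5,5) (5,5) (5,5)
That's 4 distinct rows out of 16 strategies.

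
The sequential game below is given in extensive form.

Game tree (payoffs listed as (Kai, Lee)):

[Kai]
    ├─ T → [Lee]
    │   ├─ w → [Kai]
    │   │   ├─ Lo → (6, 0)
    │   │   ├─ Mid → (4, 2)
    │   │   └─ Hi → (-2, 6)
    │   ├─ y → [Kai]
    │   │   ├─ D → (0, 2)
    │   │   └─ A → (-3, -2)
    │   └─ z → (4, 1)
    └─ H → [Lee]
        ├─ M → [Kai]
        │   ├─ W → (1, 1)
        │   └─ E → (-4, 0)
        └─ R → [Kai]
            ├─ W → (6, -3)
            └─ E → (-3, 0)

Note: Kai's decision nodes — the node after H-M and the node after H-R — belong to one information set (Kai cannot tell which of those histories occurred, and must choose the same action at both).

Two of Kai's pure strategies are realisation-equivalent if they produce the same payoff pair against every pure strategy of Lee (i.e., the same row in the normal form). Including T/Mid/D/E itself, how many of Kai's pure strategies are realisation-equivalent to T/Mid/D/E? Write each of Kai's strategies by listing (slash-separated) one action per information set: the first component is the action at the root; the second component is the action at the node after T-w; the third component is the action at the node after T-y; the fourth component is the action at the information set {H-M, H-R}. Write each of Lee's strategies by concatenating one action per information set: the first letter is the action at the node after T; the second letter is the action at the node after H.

2

Row for T/Mid/D/E (columns wM, wR, yM, yR, zM, zR): (4,2) (4,2) (0,2) (0,2) (4,1) (4,1).
Under T/Mid/D/E, Kai's choice at the information set {H-M, H-R} can never be reached regardless of what Lee does, so varying those choices leaves every outcome unchanged.
Holding the reachable choices fixed and varying the unreachable one freely already gives 2 equivalent strategies.
No other strategy reproduces this row, so those 2 are the full class: T/Mid/D/W, T/Mid/D/E.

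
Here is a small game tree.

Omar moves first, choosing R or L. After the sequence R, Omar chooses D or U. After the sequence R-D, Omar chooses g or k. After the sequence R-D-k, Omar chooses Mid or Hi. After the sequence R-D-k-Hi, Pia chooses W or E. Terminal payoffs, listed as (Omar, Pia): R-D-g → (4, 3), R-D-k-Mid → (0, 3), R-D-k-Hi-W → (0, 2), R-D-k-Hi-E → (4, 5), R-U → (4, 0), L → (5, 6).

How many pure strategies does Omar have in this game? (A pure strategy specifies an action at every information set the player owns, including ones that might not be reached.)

16

Omar owns the root with actions {R, L} — two choices.
Omar owns the node after R with actions {D, U} — two choices.
Omar owns the node after R-D with actions {g, k} — two choices.
Omar owns the node after R-D-k with actions {Mid, Hi} — two choices.
A pure strategy fixes one action at each information set independently, so the count is the product 2 × 2 × 2 × 2 = 16.
(For reference, Pia has 2 pure strategies, giving a 16×2 normal-form matrix.)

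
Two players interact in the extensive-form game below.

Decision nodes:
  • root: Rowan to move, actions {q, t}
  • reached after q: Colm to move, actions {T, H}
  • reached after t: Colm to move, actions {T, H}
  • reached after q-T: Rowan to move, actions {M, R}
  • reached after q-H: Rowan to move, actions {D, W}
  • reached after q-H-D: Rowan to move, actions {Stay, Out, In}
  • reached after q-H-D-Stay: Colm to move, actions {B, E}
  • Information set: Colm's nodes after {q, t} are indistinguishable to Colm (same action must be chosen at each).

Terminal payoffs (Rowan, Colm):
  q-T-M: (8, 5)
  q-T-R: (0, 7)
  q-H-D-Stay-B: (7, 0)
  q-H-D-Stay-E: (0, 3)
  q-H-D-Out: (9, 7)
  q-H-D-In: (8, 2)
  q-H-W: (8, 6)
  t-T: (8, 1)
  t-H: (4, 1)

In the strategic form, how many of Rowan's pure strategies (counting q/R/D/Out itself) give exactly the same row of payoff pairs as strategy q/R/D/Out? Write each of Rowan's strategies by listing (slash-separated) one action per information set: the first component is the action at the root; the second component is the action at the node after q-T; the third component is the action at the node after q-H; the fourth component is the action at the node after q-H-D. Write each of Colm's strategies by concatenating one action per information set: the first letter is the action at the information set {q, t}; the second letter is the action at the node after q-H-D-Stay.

1

Row for q/R/D/Out (columns TB, TE, HB, HE): (0,7) (0,7) (9,7) (9,7).
Every one of Rowan's information sets is on the play path for some reply by Colm when Rowan follows q/R/D/Out.
Changing the action at any of them therefore changes at least one column, so only q/R/D/Out itself gives this row.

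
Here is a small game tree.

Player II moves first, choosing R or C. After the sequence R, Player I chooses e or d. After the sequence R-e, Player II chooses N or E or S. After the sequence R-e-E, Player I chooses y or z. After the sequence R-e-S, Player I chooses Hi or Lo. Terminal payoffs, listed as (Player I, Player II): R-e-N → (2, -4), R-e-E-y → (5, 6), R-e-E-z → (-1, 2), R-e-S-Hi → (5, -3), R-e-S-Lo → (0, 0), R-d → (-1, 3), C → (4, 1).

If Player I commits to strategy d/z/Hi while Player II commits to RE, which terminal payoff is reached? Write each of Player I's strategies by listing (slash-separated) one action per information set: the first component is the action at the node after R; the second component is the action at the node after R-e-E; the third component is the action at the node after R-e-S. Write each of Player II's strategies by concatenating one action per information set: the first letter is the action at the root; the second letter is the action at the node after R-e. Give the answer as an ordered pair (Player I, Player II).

Trace the play path from the root:
  Player II plays R
  Player I plays d at [R]
→ terminal payoff (-1, 3).
(Player I's choice at the node after R-e-E is never reached on this path, so it doesn't affect the outcome.)

(-1, 3)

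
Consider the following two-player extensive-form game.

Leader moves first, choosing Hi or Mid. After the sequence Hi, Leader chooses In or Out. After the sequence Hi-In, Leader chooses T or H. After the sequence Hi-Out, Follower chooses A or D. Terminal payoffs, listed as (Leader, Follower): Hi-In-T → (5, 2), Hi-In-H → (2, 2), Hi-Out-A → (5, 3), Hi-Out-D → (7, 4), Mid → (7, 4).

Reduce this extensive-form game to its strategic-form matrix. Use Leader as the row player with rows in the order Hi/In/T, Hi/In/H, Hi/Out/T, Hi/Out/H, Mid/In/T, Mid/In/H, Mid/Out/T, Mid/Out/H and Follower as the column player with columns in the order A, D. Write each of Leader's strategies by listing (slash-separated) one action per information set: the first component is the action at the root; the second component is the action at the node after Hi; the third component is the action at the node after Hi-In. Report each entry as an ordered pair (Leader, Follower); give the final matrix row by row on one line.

Hi/In/T: (5,2) (5,2) | Hi/In/H: (2,2) (2,2) | Hi/Out/T: (5,3) (7,4) | Hi/Out/H: (5,3) (7,4) | Mid/In/T: (7,4) (7,4) | Mid/In/H: (7,4) (7,4) | Mid/Out/T: (7,4) (7,4) | Mid/Out/H: (7,4) (7,4)

Row Hi/In/T: A→(5,2), D→(5,2)
Row Hi/In/H: A→(2,2), D→(2,2)
Row Hi/Out/T: A→(5,3), D→(7,4)
Row Hi/Out/H: A→(5,3), D→(7,4)
Row Mid/In/T: A→(7,4), D→(7,4)
Row Mid/In/H: A→(7,4), D→(7,4)
Row Mid/Out/T: A→(7,4), D→(7,4)
Row Mid/Out/H: A→(7,4), D→(7,4)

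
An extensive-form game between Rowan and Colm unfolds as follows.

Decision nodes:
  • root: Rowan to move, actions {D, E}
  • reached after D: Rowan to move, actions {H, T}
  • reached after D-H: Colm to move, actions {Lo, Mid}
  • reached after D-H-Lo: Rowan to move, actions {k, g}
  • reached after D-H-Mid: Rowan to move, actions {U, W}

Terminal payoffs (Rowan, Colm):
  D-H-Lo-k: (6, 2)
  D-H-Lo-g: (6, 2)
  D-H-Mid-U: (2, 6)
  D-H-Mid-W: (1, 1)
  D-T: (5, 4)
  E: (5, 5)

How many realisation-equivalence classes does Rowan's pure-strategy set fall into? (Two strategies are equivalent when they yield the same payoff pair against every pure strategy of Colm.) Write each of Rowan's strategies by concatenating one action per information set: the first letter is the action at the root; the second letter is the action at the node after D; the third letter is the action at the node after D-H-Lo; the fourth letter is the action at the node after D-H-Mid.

4

Rowan has 16 pure strategies: DHkU, DHkW, DHgU, DHgW, DTkU, DTkW, DTgU, DTgW, EHkU, EHkW, EHgU, EHgW, ETkU, ETkW, ETgU, ETgW. Columns: Lo, Mid.
{DHkU, DHgU} → row (6,2) (2,6)
{DHkW, DHgW} → row (6,2) (1,1)
{DTkU, DTkW, DTgU, DTgW} → row (5,4) (5,4)
{EHkU, EHkW, EHgU, EHgW, ETkU, ETkW, ETgU, ETgW} → row (5,5) (5,5)
That's 4 distinct rows out of 16 strategies.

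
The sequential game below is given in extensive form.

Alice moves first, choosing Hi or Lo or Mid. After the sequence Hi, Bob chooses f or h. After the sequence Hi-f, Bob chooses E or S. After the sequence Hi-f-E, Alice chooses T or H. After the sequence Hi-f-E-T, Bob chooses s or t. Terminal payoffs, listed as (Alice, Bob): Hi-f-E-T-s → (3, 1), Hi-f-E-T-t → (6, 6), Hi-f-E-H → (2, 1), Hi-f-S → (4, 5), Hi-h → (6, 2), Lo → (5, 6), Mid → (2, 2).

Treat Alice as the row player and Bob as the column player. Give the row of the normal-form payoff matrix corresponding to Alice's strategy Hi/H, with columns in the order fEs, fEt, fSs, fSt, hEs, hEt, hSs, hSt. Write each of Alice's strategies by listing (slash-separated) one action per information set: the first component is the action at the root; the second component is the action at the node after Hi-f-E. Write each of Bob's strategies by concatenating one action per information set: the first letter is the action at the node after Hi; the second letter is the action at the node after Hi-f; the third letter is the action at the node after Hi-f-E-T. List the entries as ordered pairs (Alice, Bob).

(2,1) (2,1) (4,5) (4,5) (6,2) (6,2) (6,2) (6,2)

vs fEs: Alice plays Hi → Bob plays f at [Hi] → Bob plays E at [Hi-f] → Alice plays H at [Hi-f-E] → (2, 1)
vs fEt: Alice plays Hi → Bob plays f at [Hi] → Bob plays E at [Hi-f] → Alice plays H at [Hi-f-E] → (2, 1)
vs fSs: Alice plays Hi → Bob plays f at [Hi] → Bob plays S at [Hi-f] → (4, 5)
vs fSt: Alice plays Hi → Bob plays f at [Hi] → Bob plays S at [Hi-f] → (4, 5)
vs hEs: Alice plays Hi → Bob plays h at [Hi] → (6, 2)
vs hEt: Alice plays Hi → Bob plays h at [Hi] → (6, 2)
vs hSs: Alice plays Hi → Bob plays h at [Hi] → (6, 2)
vs hSt: Alice plays Hi → Bob plays h at [Hi] → (6, 2)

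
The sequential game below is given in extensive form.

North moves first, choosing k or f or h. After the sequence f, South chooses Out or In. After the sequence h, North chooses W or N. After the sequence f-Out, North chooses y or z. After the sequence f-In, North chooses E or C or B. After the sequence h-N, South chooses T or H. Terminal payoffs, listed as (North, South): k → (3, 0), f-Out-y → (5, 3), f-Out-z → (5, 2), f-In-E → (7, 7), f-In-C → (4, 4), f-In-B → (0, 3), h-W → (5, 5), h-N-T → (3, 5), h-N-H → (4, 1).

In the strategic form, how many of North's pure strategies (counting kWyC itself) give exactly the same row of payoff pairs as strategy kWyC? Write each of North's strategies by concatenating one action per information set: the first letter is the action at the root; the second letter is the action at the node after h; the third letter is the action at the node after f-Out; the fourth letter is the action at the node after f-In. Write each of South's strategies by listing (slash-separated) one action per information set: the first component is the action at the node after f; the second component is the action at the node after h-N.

12

Row for kWyC (columns Out/T, Out/H, In/T, In/H): (3,0) (3,0) (3,0) (3,0).
Under kWyC, North's choice at the node after h and at the node after f-Out and at the node after f-In can never be reached regardless of what South does, so varying those choices leaves every outcome unchanged.
Holding the reachable choices fixed and varying the unreachable ones freely already gives 2 × 2 × 3 = 12 equivalent strategies.
No other strategy reproduces this row, so those 12 are the full class: kWyE, kWyC, kWyB, kWzE, kWzC, kWzB, kNyE, kNyC, kNyB, kNzE, kNzC, kNzB.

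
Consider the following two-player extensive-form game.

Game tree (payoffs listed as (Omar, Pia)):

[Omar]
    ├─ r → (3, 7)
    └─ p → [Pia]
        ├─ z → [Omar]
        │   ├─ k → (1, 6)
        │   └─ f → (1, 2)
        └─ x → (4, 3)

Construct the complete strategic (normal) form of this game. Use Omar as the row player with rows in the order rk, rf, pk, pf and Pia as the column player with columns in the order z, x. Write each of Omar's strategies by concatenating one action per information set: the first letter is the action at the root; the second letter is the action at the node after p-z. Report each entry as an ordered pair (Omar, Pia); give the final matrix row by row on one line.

rk: (3,7) (3,7) | rf: (3,7) (3,7) | pk: (1,6) (4,3) | pf: (1,2) (4,3)

            z        x
  rk    (3,7)    (3,7)
  rf    (3,7)    (3,7)
  pk    (1,6)    (4,3)
  pf    (1,2)    (4,3)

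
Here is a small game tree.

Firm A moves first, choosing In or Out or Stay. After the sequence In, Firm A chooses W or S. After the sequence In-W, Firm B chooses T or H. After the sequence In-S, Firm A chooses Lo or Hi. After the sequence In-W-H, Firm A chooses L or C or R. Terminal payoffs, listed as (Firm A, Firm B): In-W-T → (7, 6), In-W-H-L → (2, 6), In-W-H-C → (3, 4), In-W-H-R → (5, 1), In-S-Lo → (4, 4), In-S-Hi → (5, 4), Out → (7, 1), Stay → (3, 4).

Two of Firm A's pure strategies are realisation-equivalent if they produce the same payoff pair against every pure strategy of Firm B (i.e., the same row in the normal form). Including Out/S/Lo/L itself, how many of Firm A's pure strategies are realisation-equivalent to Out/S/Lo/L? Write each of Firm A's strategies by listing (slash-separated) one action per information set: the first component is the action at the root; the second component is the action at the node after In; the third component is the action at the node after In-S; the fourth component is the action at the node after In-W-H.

12

Row for Out/S/Lo/L (columns T, H): (7,1) (7,1).
Under Out/S/Lo/L, Firm A's choice at the node after In and at the node after In-S and at the node after In-W-H can never be reached regardless of what Firm B does, so varying those choices leaves every outcome unchanged.
Holding the reachable choices fixed and varying the unreachable ones freely already gives 2 × 2 × 3 = 12 equivalent strategies.
No other strategy reproduces this row, so those 12 are the full class: Out/W/Lo/L, Out/W/Lo/C, Out/W/Lo/R, Out/W/Hi/L, Out/W/Hi/C, Out/W/Hi/R, Out/S/Lo/L, Out/S/Lo/C, Out/S/Lo/R, Out/S/Hi/L, Out/S/Hi/C, Out/S/Hi/R.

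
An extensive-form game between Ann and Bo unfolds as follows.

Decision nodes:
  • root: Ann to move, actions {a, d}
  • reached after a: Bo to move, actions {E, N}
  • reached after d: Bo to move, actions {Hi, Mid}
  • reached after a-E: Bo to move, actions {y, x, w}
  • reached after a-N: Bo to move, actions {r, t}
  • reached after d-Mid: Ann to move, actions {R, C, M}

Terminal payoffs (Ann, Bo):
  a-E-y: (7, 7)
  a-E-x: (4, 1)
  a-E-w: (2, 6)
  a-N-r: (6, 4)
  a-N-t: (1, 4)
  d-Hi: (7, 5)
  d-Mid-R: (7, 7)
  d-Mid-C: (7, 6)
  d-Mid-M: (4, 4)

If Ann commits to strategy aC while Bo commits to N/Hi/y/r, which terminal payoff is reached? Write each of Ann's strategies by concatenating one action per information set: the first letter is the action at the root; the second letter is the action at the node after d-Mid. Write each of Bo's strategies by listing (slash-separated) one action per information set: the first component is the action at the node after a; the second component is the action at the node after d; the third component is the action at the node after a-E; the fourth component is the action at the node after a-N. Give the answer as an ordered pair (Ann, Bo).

(6, 4)

Trace the play path from the root:
  Ann plays a
  Bo plays N at [a]
  Bo plays r at [a-N]
→ terminal payoff (6, 4).
(Ann's choice at the node after d-Mid is never reached on this path, so it doesn't affect the outcome.)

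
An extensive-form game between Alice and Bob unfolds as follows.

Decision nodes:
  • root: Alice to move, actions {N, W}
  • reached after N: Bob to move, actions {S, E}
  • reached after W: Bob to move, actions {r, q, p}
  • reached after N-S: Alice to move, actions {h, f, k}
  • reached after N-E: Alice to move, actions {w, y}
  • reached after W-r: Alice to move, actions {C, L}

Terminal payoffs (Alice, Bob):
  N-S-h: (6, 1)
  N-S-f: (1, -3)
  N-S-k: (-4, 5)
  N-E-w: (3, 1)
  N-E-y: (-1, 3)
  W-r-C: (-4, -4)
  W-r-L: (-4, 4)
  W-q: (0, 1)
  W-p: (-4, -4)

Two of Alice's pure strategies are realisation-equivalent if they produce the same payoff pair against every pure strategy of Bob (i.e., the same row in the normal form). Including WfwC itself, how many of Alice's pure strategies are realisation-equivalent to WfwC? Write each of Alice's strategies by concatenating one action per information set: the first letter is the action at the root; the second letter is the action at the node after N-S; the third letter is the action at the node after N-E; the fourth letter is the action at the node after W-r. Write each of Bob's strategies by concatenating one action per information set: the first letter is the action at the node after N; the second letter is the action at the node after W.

6

Row for WfwC (columns Sr, Sq, Sp, Er, Eq, Ep): (-4,-4) (0,1) (-4,-4) (-4,-4) (0,1) (-4,-4).
Under WfwC, Alice's choice at the node after N-S and at the node after N-E can never be reached regardless of what Bob does, so varying those choices leaves every outcome unchanged.
Holding the reachable choices fixed and varying the unreachable ones freely already gives 3 × 2 = 6 equivalent strategies.
No other strategy reproduces this row, so those 6 are the full class: WhwC, WhyC, WfwC, WfyC, WkwC, WkyC.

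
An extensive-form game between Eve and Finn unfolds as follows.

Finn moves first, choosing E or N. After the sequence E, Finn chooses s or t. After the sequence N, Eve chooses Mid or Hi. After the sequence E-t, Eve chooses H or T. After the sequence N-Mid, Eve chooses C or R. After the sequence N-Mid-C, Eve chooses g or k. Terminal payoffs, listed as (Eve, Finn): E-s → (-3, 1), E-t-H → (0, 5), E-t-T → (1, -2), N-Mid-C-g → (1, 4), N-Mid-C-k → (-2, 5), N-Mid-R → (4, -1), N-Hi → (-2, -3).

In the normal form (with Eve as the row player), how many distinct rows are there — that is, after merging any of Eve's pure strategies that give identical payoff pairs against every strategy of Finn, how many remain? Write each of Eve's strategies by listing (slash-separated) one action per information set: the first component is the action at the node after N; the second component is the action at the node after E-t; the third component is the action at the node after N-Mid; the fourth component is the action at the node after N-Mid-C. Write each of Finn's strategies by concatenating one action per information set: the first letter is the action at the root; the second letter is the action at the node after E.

8

Eve has 16 pure strategies: Mid/H/C/g, Mid/H/C/k, Mid/H/R/g, Mid/H/R/k, Mid/T/C/g, Mid/T/C/k, Mid/T/R/g, Mid/T/R/k, Hi/H/C/g, Hi/H/C/k, Hi/H/R/g, Hi/H/R/k, Hi/T/C/g, Hi/T/C/k, Hi/T/R/g, Hi/T/R/k. Columns: Es, Et, Ns, Nt.
{Mid/H/C/g} → row (-3,1) (0,5) (1,4) (1,4)
{Mid/H/C/k} → row (-3,1) (0,5) (-2,5) (-2,5)
{Mid/H/R/g, Mid/H/R/k} → row (-3,1) (0,5) (4,-1) (4,-1)
{Mid/T/C/g} → row (-3,1) (1,-2) (1,4) (1,4)
{Mid/T/C/k} → row (-3,1) (1,-2) (-2,5) (-2,5)
{Mid/T/R/g, Mid/T/R/k} → row (-3,1) (1,-2) (4,-1) (4,-1)
{Hi/H/C/g, Hi/H/C/k, Hi/H/R/g, Hi/H/R/k} → row (-3,1) (0,5) (-2,-3) (-2,-3)
{Hi/T/C/g, Hi/T/C/k, Hi/T/R/g, Hi/T/R/k} → row (-3,1) (1,-2) (-2,-3) (-2,-3)
That's 8 distinct rows out of 16 strategies.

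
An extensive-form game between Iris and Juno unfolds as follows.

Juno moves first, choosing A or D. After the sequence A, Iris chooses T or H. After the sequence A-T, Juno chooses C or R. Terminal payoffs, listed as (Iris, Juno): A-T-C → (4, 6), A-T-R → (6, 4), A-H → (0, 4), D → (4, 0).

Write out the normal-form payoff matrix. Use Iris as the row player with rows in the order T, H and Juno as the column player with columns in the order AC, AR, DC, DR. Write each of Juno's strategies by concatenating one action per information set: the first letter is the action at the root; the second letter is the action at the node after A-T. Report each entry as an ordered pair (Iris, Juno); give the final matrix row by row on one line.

T: (4,6) (6,4) (4,0) (4,0) | H: (0,4) (0,4) (4,0) (4,0)

Row T: AC→(4,6), AR→(6,4), DC→(4,0), DR→(4,0)
Row H: AC→(0,4), AR→(0,4), DC→(4,0), DR→(4,0)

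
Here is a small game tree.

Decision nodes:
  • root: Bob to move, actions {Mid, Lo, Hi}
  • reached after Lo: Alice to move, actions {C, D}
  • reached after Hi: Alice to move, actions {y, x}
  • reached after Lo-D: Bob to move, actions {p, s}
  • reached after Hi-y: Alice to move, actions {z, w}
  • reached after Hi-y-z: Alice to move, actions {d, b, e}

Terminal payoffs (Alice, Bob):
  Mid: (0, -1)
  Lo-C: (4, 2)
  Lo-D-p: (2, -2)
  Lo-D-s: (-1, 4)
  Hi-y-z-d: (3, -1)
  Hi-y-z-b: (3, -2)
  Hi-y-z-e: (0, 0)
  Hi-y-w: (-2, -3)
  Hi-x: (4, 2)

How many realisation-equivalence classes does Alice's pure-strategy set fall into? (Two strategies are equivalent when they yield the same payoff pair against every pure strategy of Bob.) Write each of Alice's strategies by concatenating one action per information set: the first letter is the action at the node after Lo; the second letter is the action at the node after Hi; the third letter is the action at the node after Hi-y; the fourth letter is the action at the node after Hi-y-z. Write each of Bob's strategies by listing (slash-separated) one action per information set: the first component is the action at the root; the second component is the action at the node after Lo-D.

10

Alice has 24 pure strategies: Cyzd, Cyzb, Cyze, Cywd, Cywb, Cywe, Cxzd, Cxzb, Cxze, Cxwd, Cxwb, Cxwe, Dyzd, Dyzb, Dyze, Dywd, Dywb, Dywe, Dxzd, Dxzb, Dxze, Dxwd, Dxwb, Dxwe. Columns: Mid/p, Mid/s, Lo/p, Lo/s, Hi/p, Hi/s.
{Cyzd} → row (0,-1) (0,-1) (4,2) (4,2) (3,-1) (3,-1)
{Cyzb} → row (0,-1) (0,-1) (4,2) (4,2) (3,-2) (3,-2)
{Cyze} → row (0,-1) (0,-1) (4,2) (4,2) (0,0) (0,0)
{Cywd, Cywb, Cywe} → row (0,-1) (0,-1) (4,2) (4,2) (-2,-3) (-2,-3)
{Cxzd, Cxzb, Cxze, Cxwd, Cxwb, Cxwe} → row (0,-1) (0,-1) (4,2) (4,2) (4,2) (4,2)
{Dyzd} → row (0,-1) (0,-1) (2,-2) (-1,4) (3,-1) (3,-1)
{Dyzb} → row (0,-1) (0,-1) (2,-2) (-1,4) (3,-2) (3,-2)
{Dyze} → row (0,-1) (0,-1) (2,-2) (-1,4) (0,0) (0,0)
{Dywd, Dywb, Dywe} → row (0,-1) (0,-1) (2,-2) (-1,4) (-2,-3) (-2,-3)
{Dxzd, Dxzb, Dxze, Dxwd, Dxwb, Dxwe} → row (0,-1) (0,-1) (2,-2) (-1,4) (4,2) (4,2)
That's 10 distinct rows out of 24 strategies.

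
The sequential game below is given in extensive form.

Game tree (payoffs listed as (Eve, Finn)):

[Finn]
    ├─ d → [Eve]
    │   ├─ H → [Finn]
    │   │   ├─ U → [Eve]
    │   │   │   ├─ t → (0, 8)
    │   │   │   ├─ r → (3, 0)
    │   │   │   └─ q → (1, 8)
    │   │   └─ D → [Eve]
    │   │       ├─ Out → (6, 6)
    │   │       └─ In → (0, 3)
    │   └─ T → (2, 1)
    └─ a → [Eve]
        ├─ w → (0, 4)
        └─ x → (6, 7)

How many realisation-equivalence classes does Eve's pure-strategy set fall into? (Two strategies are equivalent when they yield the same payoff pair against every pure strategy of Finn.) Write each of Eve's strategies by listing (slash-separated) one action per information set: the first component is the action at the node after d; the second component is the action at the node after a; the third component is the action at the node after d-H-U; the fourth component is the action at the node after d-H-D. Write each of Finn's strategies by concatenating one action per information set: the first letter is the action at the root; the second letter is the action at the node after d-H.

14

Eve has 24 pure strategies: H/w/t/Out, H/w/t/In, H/w/r/Out, H/w/r/In, H/w/q/Out, H/w/q/In, H/x/t/Out, H/x/t/In, H/x/r/Out, H/x/r/In, H/x/q/Out, H/x/q/In, T/w/t/Out, T/w/t/In, T/w/r/Out, T/w/r/In, T/w/q/Out, T/w/q/In, T/x/t/Out, T/x/t/In, T/x/r/Out, T/x/r/In, T/x/q/Out, T/x/q/In. Columns: dU, dD, aU, aD.
{H/w/t/Out} → row (0,8) (6,6) (0,4) (0,4)
{H/w/t/In} → row (0,8) (0,3) (0,4) (0,4)
{H/w/r/Out} → row (3,0) (6,6) (0,4) (0,4)
{H/w/r/In} → row (3,0) (0,3) (0,4) (0,4)
{H/w/q/Out} → row (1,8) (6,6) (0,4) (0,4)
{H/w/q/In} → row (1,8) (0,3) (0,4) (0,4)
{H/x/t/Out} → row (0,8) (6,6) (6,7) (6,7)
{H/x/t/In} → row (0,8) (0,3) (6,7) (6,7)
{H/x/r/Out} → row (3,0) (6,6) (6,7) (6,7)
{H/x/r/In} → row (3,0) (0,3) (6,7) (6,7)
{H/x/q/Out} → row (1,8) (6,6) (6,7) (6,7)
{H/x/q/In} → row (1,8) (0,3) (6,7) (6,7)
{T/w/t/Out, T/w/t/In, T/w/r/Out, T/w/r/In, T/w/q/Out, T/w/q/In} → row (2,1) (2,1) (0,4) (0,4)
{T/x/t/Out, T/x/t/In, T/x/r/Out, T/x/r/In, T/x/q/Out, T/x/q/In} → row (2,1) (2,1) (6,7) (6,7)
That's 14 distinct rows out of 24 strategies.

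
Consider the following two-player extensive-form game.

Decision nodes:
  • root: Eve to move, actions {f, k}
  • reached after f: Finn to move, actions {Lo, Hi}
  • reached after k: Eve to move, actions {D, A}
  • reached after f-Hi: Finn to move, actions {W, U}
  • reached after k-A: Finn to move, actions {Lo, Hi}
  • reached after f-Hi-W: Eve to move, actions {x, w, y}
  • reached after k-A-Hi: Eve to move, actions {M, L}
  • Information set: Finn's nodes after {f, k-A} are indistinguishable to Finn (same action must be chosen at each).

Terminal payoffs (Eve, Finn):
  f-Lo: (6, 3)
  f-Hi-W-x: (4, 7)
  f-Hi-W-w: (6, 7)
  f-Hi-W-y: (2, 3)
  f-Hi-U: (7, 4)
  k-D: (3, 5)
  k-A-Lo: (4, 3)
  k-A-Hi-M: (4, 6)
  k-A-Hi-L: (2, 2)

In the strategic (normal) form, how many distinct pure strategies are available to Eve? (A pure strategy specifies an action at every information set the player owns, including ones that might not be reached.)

24

Eve owns the root with actions {f, k} — two choices.
Eve owns the node after k with actions {D, A} — two choices.
Eve owns the node after f-Hi-W with actions {x, w, y} — three choices.
Eve owns the node after k-A-Hi with actions {M, L} — two choices.
A pure strategy fixes one action at each information set independently, so the count is the product 2 × 2 × 3 × 2 = 24.
(For reference, Finn has 4 pure strategies, giving a 24×4 normal-form matrix.)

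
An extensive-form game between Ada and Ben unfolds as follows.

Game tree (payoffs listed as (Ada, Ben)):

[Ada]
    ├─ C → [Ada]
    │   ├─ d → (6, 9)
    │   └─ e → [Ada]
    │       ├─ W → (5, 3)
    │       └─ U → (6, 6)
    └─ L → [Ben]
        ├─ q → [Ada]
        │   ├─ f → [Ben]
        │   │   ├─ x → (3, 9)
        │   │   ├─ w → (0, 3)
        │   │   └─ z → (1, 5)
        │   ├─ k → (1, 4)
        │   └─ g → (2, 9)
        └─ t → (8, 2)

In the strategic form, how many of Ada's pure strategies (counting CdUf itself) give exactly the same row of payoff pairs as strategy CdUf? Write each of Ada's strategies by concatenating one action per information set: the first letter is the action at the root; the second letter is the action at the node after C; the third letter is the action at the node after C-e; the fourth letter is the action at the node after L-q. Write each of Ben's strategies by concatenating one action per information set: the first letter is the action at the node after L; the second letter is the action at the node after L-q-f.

Row for CdUf (columns qx, qw, qz, tx, tw, tz): (6,9) (6,9) (6,9) (6,9) (6,9) (6,9).
Under CdUf, Ada's choice at the node after C-e and at the node after L-q can never be reached regardless of what Ben does, so varying those choices leaves every outcome unchanged.
Holding the reachable choices fixed and varying the unreachable ones freely already gives 2 × 3 = 6 equivalent strategies.
No other strategy reproduces this row, so those 6 are the full class: CdWf, CdWk, CdWg, CdUf, CdUk, CdUg.

6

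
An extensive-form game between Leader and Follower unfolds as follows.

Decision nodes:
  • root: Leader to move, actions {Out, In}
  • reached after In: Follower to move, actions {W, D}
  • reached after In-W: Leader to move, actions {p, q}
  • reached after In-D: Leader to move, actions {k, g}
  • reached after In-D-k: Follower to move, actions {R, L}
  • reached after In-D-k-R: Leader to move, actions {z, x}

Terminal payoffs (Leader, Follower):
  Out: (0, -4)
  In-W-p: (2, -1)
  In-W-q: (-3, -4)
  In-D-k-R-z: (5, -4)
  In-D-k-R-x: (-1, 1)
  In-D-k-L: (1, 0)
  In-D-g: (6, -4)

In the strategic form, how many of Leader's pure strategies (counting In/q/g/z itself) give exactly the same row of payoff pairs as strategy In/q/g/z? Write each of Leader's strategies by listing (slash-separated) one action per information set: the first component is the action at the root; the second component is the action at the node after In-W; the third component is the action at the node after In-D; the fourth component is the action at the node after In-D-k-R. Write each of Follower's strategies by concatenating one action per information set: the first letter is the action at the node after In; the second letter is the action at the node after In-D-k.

2

Row for In/q/g/z (columns WR, WL, DR, DL): (-3,-4) (-3,-4) (6,-4) (6,-4).
Under In/q/g/z, Leader's choice at the node after In-D-k-R can never be reached regardless of what Follower does, so varying those choices leaves every outcome unchanged.
Holding the reachable choices fixed and varying the unreachable one freely already gives 2 equivalent strategies.
No other strategy reproduces this row, so those 2 are the full class: In/q/g/z, In/q/g/x.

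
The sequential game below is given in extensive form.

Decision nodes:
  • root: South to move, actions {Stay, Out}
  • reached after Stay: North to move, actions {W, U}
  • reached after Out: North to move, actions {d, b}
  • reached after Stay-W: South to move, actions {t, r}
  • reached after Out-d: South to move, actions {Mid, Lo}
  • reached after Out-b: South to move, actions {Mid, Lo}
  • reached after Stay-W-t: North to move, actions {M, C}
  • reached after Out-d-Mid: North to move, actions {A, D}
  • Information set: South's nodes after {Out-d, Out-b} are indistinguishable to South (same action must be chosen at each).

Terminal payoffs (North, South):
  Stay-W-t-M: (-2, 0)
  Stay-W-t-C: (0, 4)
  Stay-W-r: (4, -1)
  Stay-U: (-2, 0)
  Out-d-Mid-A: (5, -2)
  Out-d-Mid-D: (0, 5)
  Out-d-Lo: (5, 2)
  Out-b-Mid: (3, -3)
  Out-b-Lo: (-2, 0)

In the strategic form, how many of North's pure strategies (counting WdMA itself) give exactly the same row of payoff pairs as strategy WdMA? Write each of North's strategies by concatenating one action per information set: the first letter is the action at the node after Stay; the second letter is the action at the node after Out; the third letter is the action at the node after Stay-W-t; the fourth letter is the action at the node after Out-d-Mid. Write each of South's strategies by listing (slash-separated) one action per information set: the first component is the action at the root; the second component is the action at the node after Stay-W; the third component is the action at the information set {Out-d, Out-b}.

Row for WdMA (columns Stay/t/Mid, Stay/t/Lo, Stay/r/Mid, Stay/r/Lo, Out/t/Mid, Out/t/Lo, Out/r/Mid, Out/r/Lo): (-2,0) (-2,0) (4,-1) (4,-1) (5,-2) (5,2) (5,-2) (5,2).
Every one of North's information sets is on the play path for some reply by South when North follows WdMA.
Changing the action at any of them therefore changes at least one column, so only WdMA itself gives this row.

1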